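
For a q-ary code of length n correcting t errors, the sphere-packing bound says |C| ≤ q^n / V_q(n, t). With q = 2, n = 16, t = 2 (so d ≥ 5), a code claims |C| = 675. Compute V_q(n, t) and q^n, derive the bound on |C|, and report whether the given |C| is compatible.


V_q(n, t) = 137, q^n = 65536, Hamming bound = 478, |C| = 675 > bound (violated).

Step 1: Compute V_q(n, t) = Σ_{j=0}^2 C(n, j) (q−1)^j.
  j = 0: C(16,0)·(1)^0 = 1·1 = 1.
  j = 1: C(16,1)·(1)^1 = 16·1 = 16.
  j = 2: C(16,2)·(1)^2 = 120·1 = 120.
  V_q(n, t) = 1 + 16 + 120 = 137.
Step 2: q^n = 2^16 = 65536.
Step 3: Hamming bound ⌊q^n / V_q(n,t)⌋ = ⌊65536/137⌋ = 478.
Step 4: Compare |C| = 675 to 478: violated.
The claimed |C| lies above the Hamming bound, so no 2-ary code of length 16 with d ≥ 5 can have 675 codewords.


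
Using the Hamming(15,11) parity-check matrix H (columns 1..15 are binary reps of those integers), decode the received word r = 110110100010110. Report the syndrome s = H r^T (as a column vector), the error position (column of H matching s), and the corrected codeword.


s = (1, 1, 0, 1)^T, error position = 13, corrected codeword c = 110110100010010

Compute s = H r^T mod 2 one row at a time:
  s_1 = 0 + 0 + 0 + 1 + 0 + 1 + 1 + 0 = 3 ≡ 1 (mod 2).
  s_2 = 1 + 1 + 0 + 1 + 0 + 1 + 1 + 0 = 5 ≡ 1 (mod 2).
  s_3 = 1 + 0 + 0 + 1 + 0 + 1 + 1 + 0 = 4 ≡ 0 (mod 2).
  s_4 = 1 + 0 + 1 + 1 + 0 + 1 + 1 + 0 = 5 ≡ 1 (mod 2).
s = (1, 1, 0, 1)^T — this equals column 13 of H (binary 1101), so error is at position 13.
Correct: flip bit 13 of r = 110110100010110 to get c = 110110100010010.


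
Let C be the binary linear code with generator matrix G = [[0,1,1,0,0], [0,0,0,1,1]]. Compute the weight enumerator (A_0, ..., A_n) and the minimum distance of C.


Weight distribution: A_0 = 1, A_2 = 2, A_4 = 1. Minimum distance d = 2.

Enumerate all 2^2 = 4 messages m ∈ F_2^2.
For each, compute codeword c = mG in F_2^5, then tally its weight.
  m = 00 → c = 00000, weight = 0.
  m = 10 → c = 01100, weight = 2.
  m = 01 → c = 00011, weight = 2.
  m = 11 → c = 01111, weight = 4.
Tally weights:
  weight 0: 1 codewords.
  weight 2: 2 codewords.
  weight 4: 1 codewords.
Minimum distance d = smallest w > 0 with A_w > 0 = 2.
Sanity: Σ A_w = 4 = 2^2 = 4 ✓.


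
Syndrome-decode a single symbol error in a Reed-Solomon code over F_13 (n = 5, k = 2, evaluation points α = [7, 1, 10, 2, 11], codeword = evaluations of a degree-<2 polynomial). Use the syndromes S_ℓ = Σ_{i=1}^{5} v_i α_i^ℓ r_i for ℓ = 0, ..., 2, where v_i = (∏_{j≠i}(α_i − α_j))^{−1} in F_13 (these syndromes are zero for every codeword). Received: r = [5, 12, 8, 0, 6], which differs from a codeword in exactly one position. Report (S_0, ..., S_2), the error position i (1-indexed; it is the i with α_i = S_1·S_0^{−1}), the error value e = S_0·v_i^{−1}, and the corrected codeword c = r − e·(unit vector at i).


S = (4, 5, 3), error at position 5, error magnitude e = 10, c = [5, 12, 8, 0, 9].

Step 1: column multipliers v_i = (∏_{j≠i}(α_i − α_j))^{−1} mod 13.
  i = 1 (α = 7): (7−1)(7−10)(7−2)(7−11) = 6·(−3)·5·(−4) = 360 ≡ 9, so v_1 = 9^{−1} = 3 (mod 13).
  i = 2 (α = 1): (1−7)(1−10)(1−2)(1−11) = (−6)·(−9)·(−1)·(−10) = 540 ≡ 7, so v_2 = 7^{−1} = 2 (mod 13).
  i = 3 (α = 10): (10−7)(10−1)(10−2)(10−11) = 3·9·8·(−1) = −216 ≡ 5, so v_3 = 5^{−1} = 8 (mod 13).
  i = 4 (α = 2): (2−7)(2−1)(2−10)(2−11) = (−5)·1·(−8)·(−9) = −360 ≡ 4, so v_4 = 4^{−1} = 10 (mod 13).
  i = 5 (α = 11): (11−7)(11−1)(11−10)(11−2) = 4·10·1·9 = 360 ≡ 9, so v_5 = 9^{−1} = 3 (mod 13).
  v = [3, 2, 8, 10, 3].
Step 2: syndromes of r = [5, 12, 8, 0, 6] (all sums mod 13).
  S_0 = Σ v_i r_i = 3·5 + 2·12 + 8·8 + 10·0 + 3·6 = 121 ≡ 4.
  S_1 = Σ v_i α_i r_i = 3·7·5 + 2·1·12 + 8·10·8 + 10·2·0 + 3·11·6 = 967 ≡ 5.
  α_i^2 mod 13 = [10, 1, 9, 4, 4].
  S_2 = Σ v_i α_i^2 r_i = 3·10·5 + 2·1·12 + 8·9·8 + 10·4·0 + 3·4·6 = 822 ≡ 3.
  S = (4, 5, 3) ≠ 0, so r is not a codeword (an error is present).
Step 3: locate the error. For a single error e at position i, S_ℓ = v_i·e·α_i^ℓ, so α_err = S_1/S_0.
  S_0^{−1} = 4^{−1} = 10 (mod 13), so α_err = 5·10 = 50 ≡ 11 = α_5. Error position i = 5.
  Consistency check: S_2/S_1 = 3·8 = 24 ≡ 11 = α_err ✓ (single-error assumption holds).
Step 4: error magnitude e = S_0/v_5 = S_0·∏_{j≠5}(α_5 − α_j) = 4·9 = 36 ≡ 10 (mod 13).
Step 5: correct position 5: c_5 = r_5 − e = 6 − 10 ≡ 9 (mod 13). Hence c = [5, 12, 8, 0, 9].
  Check: interpolating c through the α_i gives m(x) = 11 + 1·x (degree < 2) with m(α_i) = c_i for every i, so c is indeed a codeword.


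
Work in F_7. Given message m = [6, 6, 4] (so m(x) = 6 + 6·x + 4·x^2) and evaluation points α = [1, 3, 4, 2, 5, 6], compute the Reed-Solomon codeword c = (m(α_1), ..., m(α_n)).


c = [2, 4, 3, 6, 3, 4]

Message polynomial: m(x) = 6 + 6·x + 4·x^2 (mod 7).
For each evaluation point α_i, compute m(α_i) mod 7:
  α_1 = 1: Horner steps 4 → 3 → 2, so m(1) = 2.
  α_2 = 3: Horner steps 4 → 4 → 4, so m(3) = 4.
  α_3 = 4: Horner steps 4 → 1 → 3, so m(4) = 3.
  α_4 = 2: Horner steps 4 → 0 → 6, so m(2) = 6.
  α_5 = 5: Horner steps 4 → 5 → 3, so m(5) = 3.
  α_6 = 6: Horner steps 4 → 2 → 4, so m(6) = 4.
Codeword c = [2, 4, 3, 6, 3, 4] ∈ F_7^6.


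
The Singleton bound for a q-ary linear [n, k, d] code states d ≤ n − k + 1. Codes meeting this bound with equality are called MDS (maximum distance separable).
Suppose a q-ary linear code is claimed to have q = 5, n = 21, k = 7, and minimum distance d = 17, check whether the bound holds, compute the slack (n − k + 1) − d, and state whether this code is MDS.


Singleton RHS = n − k + 1 = 15, slack = -2, bound violated (no such code; not MDS).

Singleton bound: d ≤ n − k + 1.
Here n = 21, k = 7, so n − k + 1 = 15.
Given d = 17, check d ≤ 15: NO.
Slack = (n − k + 1) − d = -2.
The slack is negative: d = 17 exceeds n − k + 1 = 15 by 2, so the Singleton bound is violated and no linear [21, 7, 17]_5 code can exist. In particular it is not MDS (MDS requires d = n − k + 1 exactly).
Description: the claimed parameters are [21, 7, 17]_5; such a code would be impossible (violates the Singleton bound).


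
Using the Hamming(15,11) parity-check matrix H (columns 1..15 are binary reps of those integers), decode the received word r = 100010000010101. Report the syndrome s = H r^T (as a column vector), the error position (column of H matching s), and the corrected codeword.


s = (1, 1, 0, 1)^T, error position = 13, corrected codeword c = 100010000010001

Compute s = H r^T mod 2 one row at a time:
  s_1 = 0 + 0 + 0 + 1 + 0 + 1 + 0 + 1 = 3 ≡ 1 (mod 2).
  s_2 = 0 + 1 + 0 + 0 + 0 + 1 + 0 + 1 = 3 ≡ 1 (mod 2).
  s_3 = 0 + 0 + 0 + 0 + 0 + 1 + 0 + 1 = 2 ≡ 0 (mod 2).
  s_4 = 1 + 0 + 1 + 0 + 0 + 1 + 1 + 1 = 5 ≡ 1 (mod 2).
s = (1, 1, 0, 1)^T — this equals column 13 of H (binary 1101), so error is at position 13.
Correct: flip bit 13 of r = 100010000010101 to get c = 100010000010001.


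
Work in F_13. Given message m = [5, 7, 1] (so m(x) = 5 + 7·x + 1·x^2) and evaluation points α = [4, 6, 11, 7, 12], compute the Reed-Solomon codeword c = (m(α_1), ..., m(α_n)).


c = [10, 5, 8, 12, 12]

Message polynomial: m(x) = 5 + 7·x + 1·x^2 (mod 13).
For each evaluation point α_i, compute m(α_i) mod 13:
  α_1 = 4: Horner steps 1 → 11 → 10, so m(4) = 10.
  α_2 = 6: Horner steps 1 → 0 → 5, so m(6) = 5.
  α_3 = 11: Horner steps 1 → 5 → 8, so m(11) = 8.
  α_4 = 7: Horner steps 1 → 1 → 12, so m(7) = 12.
  α_5 = 12: Horner steps 1 → 6 → 12, so m(12) = 12.
Codeword c = [10, 5, 8, 12, 12] ∈ F_13^5.


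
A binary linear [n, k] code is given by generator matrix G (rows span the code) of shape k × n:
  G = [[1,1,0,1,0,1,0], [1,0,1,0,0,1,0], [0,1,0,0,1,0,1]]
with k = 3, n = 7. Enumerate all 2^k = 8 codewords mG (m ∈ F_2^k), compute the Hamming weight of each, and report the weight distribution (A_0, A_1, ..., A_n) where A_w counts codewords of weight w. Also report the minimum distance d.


Weight distribution: A_0 = 1, A_3 = 3, A_4 = 2, A_5 = 1, A_6 = 1. Minimum distance d = 3.

Enumerate all 2^3 = 8 messages m ∈ F_2^3.
For each, compute codeword c = mG in F_2^7, then tally its weight.
  m = 000 → c = 0000000, weight = 0.
  m = 100 → c = 1101010, weight = 4.
  m = 010 → c = 1010010, weight = 3.
  m = 110 → c = 0111000, weight = 3.
  m = 001 → c = 0100101, weight = 3.
  m = 101 → c = 1001111, weight = 5.
  m = 011 → c = 1110111, weight = 6.
  m = 111 → c = 0011101, weight = 4.
Tally weights:
  weight 0: 1 codewords.
  weight 3: 3 codewords.
  weight 4: 2 codewords.
  weight 5: 1 codewords.
  weight 6: 1 codewords.
Minimum distance d = smallest w > 0 with A_w > 0 = 3.
Sanity: Σ A_w = 8 = 2^3 = 8 ✓.


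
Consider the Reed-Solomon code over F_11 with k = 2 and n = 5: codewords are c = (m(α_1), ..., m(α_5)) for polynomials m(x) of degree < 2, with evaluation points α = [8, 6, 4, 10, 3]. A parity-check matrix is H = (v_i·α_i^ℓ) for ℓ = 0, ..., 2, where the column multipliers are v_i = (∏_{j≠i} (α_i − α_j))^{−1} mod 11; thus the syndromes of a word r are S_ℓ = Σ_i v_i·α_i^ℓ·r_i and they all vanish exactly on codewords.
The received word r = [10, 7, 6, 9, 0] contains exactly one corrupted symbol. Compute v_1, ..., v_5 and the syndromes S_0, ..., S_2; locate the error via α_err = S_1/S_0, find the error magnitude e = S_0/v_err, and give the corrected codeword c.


S = (3, 2, 5), error at position 1, error magnitude e = 2, c = [8, 7, 6, 9, 0].

Step 1: column multipliers v_i = (∏_{j≠i}(α_i − α_j))^{−1} mod 11.
  i = 1 (α = 8): (8−6)(8−4)(8−10)(8−3) = 2·4·(−2)·5 = −80 ≡ 8, so v_1 = 8^{−1} = 7 (mod 11).
  i = 2 (α = 6): (6−8)(6−4)(6−10)(6−3) = (−2)·2·(−4)·3 = 48 ≡ 4, so v_2 = 4^{−1} = 3 (mod 11).
  i = 3 (α = 4): (4−8)(4−6)(4−10)(4−3) = (−4)·(−2)·(−6)·1 = −48 ≡ 7, so v_3 = 7^{−1} = 8 (mod 11).
  i = 4 (α = 10): (10−8)(10−6)(10−4)(10−3) = 2·4·6·7 = 336 ≡ 6, so v_4 = 6^{−1} = 2 (mod 11).
  i = 5 (α = 3): (3−8)(3−6)(3−4)(3−10) = (−5)·(−3)·(−1)·(−7) = 105 ≡ 6, so v_5 = 6^{−1} = 2 (mod 11).
  v = [7, 3, 8, 2, 2].
Step 2: syndromes of r = [10, 7, 6, 9, 0] (all sums mod 11).
  S_0 = Σ v_i r_i = 7·10 + 3·7 + 8·6 + 2·9 + 2·0 = 157 ≡ 3.
  S_1 = Σ v_i α_i r_i = 7·8·10 + 3·6·7 + 8·4·6 + 2·10·9 + 2·3·0 = 1058 ≡ 2.
  α_i^2 mod 11 = [9, 3, 5, 1, 9].
  S_2 = Σ v_i α_i^2 r_i = 7·9·10 + 3·3·7 + 8·5·6 + 2·1·9 + 2·9·0 = 951 ≡ 5.
  S = (3, 2, 5) ≠ 0, so r is not a codeword (an error is present).
Step 3: locate the error. For a single error e at position i, S_ℓ = v_i·e·α_i^ℓ, so α_err = S_1/S_0.
  S_0^{−1} = 3^{−1} = 4 (mod 11), so α_err = 2·4 = 8 ≡ 8 = α_1. Error position i = 1.
  Consistency check: S_2/S_1 = 5·6 = 30 ≡ 8 = α_err ✓ (single-error assumption holds).
Step 4: error magnitude e = S_0/v_1 = S_0·∏_{j≠1}(α_1 − α_j) = 3·8 = 24 ≡ 2 (mod 11).
Step 5: correct position 1: c_1 = r_1 − e = 10 − 2 ≡ 8 (mod 11). Hence c = [8, 7, 6, 9, 0].
  Check: interpolating c through the α_i gives m(x) = 4 + 6·x (degree < 2) with m(α_i) = c_i for every i, so c is indeed a codeword.


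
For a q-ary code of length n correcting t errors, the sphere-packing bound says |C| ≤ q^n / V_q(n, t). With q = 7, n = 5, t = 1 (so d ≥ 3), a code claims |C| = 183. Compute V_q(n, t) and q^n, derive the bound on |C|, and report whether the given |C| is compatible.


V_q(n, t) = 31, q^n = 16807, Hamming bound = 542, |C| = 183 ≤ bound (satisfied).

Step 1: Compute V_q(n, t) = Σ_{j=0}^1 C(n, j) (q−1)^j.
  j = 0: C(5,0)·(6)^0 = 1·1 = 1.
  j = 1: C(5,1)·(6)^1 = 5·6 = 30.
  V_q(n, t) = 1 + 30 = 31.
Step 2: q^n = 7^5 = 16807.
Step 3: Hamming bound ⌊q^n / V_q(n,t)⌋ = ⌊16807/31⌋ = 542.
Step 4: Compare |C| = 183 to 542: satisfied.
The claimed |C| lies below the Hamming bound.


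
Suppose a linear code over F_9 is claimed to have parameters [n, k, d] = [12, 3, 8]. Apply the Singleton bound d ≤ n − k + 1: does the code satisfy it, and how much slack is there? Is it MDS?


Singleton RHS = n − k + 1 = 10, slack = 2, bound satisfied, not MDS.

Singleton bound: d ≤ n − k + 1.
Here n = 12, k = 3, so n − k + 1 = 10.
Given d = 8, check d ≤ 10: YES.
Slack = (n − k + 1) − d = 2.
The code is NOT MDS (slack = 2 > 0).
Description: the claimed parameters are [12, 3, 8]_9; such a code would be non-MDS.


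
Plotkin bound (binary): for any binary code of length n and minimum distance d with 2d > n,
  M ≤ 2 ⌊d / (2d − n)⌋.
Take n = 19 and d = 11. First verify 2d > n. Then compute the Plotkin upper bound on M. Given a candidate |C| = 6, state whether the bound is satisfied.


Plotkin bound M ≤ 6; given |C| = 6 ≤ bound (satisfied).

Check applicability: 2d = 22, n = 19.
2d − n = 3 > 0, so Plotkin applies.
Compute d/(2d−n) = 11/3 ≈ 3.6667.
⌊d/(2d−n)⌋ = 3.
Plotkin bound: M ≤ 2·3 = 6.
Given |C| = 6, check: satisfied.
This |C| is at the Plotkin bound.


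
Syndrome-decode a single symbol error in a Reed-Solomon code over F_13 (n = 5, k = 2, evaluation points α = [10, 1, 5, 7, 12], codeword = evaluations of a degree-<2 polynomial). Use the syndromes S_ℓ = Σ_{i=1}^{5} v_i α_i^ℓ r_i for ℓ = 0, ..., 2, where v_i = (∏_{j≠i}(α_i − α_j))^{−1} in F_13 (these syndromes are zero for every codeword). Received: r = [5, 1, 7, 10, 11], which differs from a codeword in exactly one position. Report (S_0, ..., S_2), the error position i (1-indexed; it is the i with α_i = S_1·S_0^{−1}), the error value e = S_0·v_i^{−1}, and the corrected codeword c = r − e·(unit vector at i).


S = (12, 3, 4), error at position 1, error magnitude e = 10, c = [8, 1, 7, 10, 11].

Step 1: column multipliers v_i = (∏_{j≠i}(α_i − α_j))^{−1} mod 13.
  i = 1 (α = 10): (10−1)(10−5)(10−7)(10−12) = 9·5·3·(−2) = −270 ≡ 3, so v_1 = 3^{−1} = 9 (mod 13).
  i = 2 (α = 1): (1−10)(1−5)(1−7)(1−12) = (−9)·(−4)·(−6)·(−11) = 2376 ≡ 10, so v_2 = 10^{−1} = 4 (mod 13).
  i = 3 (α = 5): (5−10)(5−1)(5−7)(5−12) = (−5)·4·(−2)·(−7) = −280 ≡ 6, so v_3 = 6^{−1} = 11 (mod 13).
  i = 4 (α = 7): (7−10)(7−1)(7−5)(7−12) = (−3)·6·2·(−5) = 180 ≡ 11, so v_4 = 11^{−1} = 6 (mod 13).
  i = 5 (α = 12): (12−10)(12−1)(12−5)(12−7) = 2·11·7·5 = 770 ≡ 3, so v_5 = 3^{−1} = 9 (mod 13).
  v = [9, 4, 11, 6, 9].
Step 2: syndromes of r = [5, 1, 7, 10, 11] (all sums mod 13).
  S_0 = Σ v_i r_i = 9·5 + 4·1 + 11·7 + 6·10 + 9·11 = 285 ≡ 12.
  S_1 = Σ v_i α_i r_i = 9·10·5 + 4·1·1 + 11·5·7 + 6·7·10 + 9·12·11 = 2447 ≡ 3.
  α_i^2 mod 13 = [9, 1, 12, 10, 1].
  S_2 = Σ v_i α_i^2 r_i = 9·9·5 + 4·1·1 + 11·12·7 + 6·10·10 + 9·1·11 = 2032 ≡ 4.
  S = (12, 3, 4) ≠ 0, so r is not a codeword (an error is present).
Step 3: locate the error. For a single error e at position i, S_ℓ = v_i·e·α_i^ℓ, so α_err = S_1/S_0.
  S_0^{−1} = 12^{−1} = 12 (mod 13), so α_err = 3·12 = 36 ≡ 10 = α_1. Error position i = 1.
  Consistency check: S_2/S_1 = 4·9 = 36 ≡ 10 = α_err ✓ (single-error assumption holds).
Step 4: error magnitude e = S_0/v_1 = S_0·∏_{j≠1}(α_1 − α_j) = 12·3 = 36 ≡ 10 (mod 13).
Step 5: correct position 1: c_1 = r_1 − e = 5 − 10 ≡ 8 (mod 13). Hence c = [8, 1, 7, 10, 11].
  Check: interpolating c through the α_i gives m(x) = 6 + 8·x (degree < 2) with m(α_i) = c_i for every i, so c is indeed a codeword.


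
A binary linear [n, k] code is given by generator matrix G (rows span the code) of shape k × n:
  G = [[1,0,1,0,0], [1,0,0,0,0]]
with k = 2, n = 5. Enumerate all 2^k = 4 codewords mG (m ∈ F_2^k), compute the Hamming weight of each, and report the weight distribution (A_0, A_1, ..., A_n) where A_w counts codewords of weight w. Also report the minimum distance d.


Weight distribution: A_0 = 1, A_1 = 2, A_2 = 1. Minimum distance d = 1.

Enumerate all 2^2 = 4 messages m ∈ F_2^2.
For each, compute codeword c = mG in F_2^5, then tally its weight.
  m = 00 → c = 00000, weight = 0.
  m = 10 → c = 10100, weight = 2.
  m = 01 → c = 10000, weight = 1.
  m = 11 → c = 00100, weight = 1.
Tally weights:
  weight 0: 1 codewords.
  weight 1: 2 codewords.
  weight 2: 1 codewords.
Minimum distance d = smallest w > 0 with A_w > 0 = 1.
Sanity: Σ A_w = 4 = 2^2 = 4 ✓.


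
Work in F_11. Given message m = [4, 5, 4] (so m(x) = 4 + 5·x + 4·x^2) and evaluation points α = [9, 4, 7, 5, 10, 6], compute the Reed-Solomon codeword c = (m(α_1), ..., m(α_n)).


c = [10, 0, 4, 8, 3, 2]

Message polynomial: m(x) = 4 + 5·x + 4·x^2 (mod 11).
For each evaluation point α_i, compute m(α_i) mod 11:
  α_1 = 9: Horner steps 4 → 8 → 10, so m(9) = 10.
  α_2 = 4: Horner steps 4 → 10 → 0, so m(4) = 0.
  α_3 = 7: Horner steps 4 → 0 → 4, so m(7) = 4.
  α_4 = 5: Horner steps 4 → 3 → 8, so m(5) = 8.
  α_5 = 10: Horner steps 4 → 1 → 3, so m(10) = 3.
  α_6 = 6: Horner steps 4 → 7 → 2, so m(6) = 2.
Codeword c = [10, 0, 4, 8, 3, 2] ∈ F_11^6.


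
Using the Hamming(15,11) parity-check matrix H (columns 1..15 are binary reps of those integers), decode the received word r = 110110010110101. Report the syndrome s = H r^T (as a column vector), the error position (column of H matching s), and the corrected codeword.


s = (1, 0, 0, 1)^T, error position = 9, corrected codeword c = 110110011110101

Compute s = H r^T mod 2 one row at a time:
  s_1 = 1 + 0 + 1 + 1 + 0 + 1 + 0 + 1 = 5 ≡ 1 (mod 2).
  s_2 = 1 + 1 + 0 + 0 + 0 + 1 + 0 + 1 = 4 ≡ 0 (mod 2).
  s_3 = 1 + 0 + 0 + 0 + 1 + 1 + 0 + 1 = 4 ≡ 0 (mod 2).
  s_4 = 1 + 0 + 1 + 0 + 0 + 1 + 1 + 1 = 5 ≡ 1 (mod 2).
s = (1, 0, 0, 1)^T — this equals column 9 of H (binary 1001), so error is at position 9.
Correct: flip bit 9 of r = 110110010110101 to get c = 110110011110101.


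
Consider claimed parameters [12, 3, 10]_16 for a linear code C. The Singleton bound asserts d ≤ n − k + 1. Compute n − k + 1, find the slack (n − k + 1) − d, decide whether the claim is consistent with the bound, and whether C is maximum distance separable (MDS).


Singleton RHS = n − k + 1 = 10, slack = 0, bound satisfied, MDS.

Singleton bound: d ≤ n − k + 1.
Here n = 12, k = 3, so n − k + 1 = 10.
Given d = 10, check d ≤ 10: YES.
Slack = (n − k + 1) − d = 0.
The code is MDS (slack = 0).
Description: the claimed parameters are [12, 3, 10]_16; such a code would be MDS (meets Singleton bound).


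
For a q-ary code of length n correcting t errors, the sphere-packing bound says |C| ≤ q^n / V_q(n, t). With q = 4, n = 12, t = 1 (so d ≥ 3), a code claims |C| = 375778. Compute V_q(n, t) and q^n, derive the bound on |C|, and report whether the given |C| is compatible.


V_q(n, t) = 37, q^n = 16777216, Hamming bound = 453438, |C| = 375778 ≤ bound (satisfied).

Step 1: Compute V_q(n, t) = Σ_{j=0}^1 C(n, j) (q−1)^j.
  j = 0: C(12,0)·(3)^0 = 1·1 = 1.
  j = 1: C(12,1)·(3)^1 = 12·3 = 36.
  V_q(n, t) = 1 + 36 = 37.
Step 2: q^n = 4^12 = 16777216.
Step 3: Hamming bound ⌊q^n / V_q(n,t)⌋ = ⌊16777216/37⌋ = 453438.
Step 4: Compare |C| = 375778 to 453438: satisfied.
The claimed |C| lies below the Hamming bound.


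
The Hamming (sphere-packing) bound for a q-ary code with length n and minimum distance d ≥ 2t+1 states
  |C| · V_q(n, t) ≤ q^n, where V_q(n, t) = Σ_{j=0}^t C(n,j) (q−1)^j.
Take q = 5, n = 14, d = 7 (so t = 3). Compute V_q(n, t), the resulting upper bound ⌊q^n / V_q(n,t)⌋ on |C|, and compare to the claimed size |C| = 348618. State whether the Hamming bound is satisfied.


V_q(n, t) = 24809, q^n = 6103515625, Hamming bound = 246020, |C| = 348618 > bound (violated).

Step 1: Compute V_q(n, t) = Σ_{j=0}^3 C(n, j) (q−1)^j.
  j = 0: C(14,0)·(4)^0 = 1·1 = 1.
  j = 1: C(14,1)·(4)^1 = 14·4 = 56.
  j = 2: C(14,2)·(4)^2 = 91·16 = 1456.
  j = 3: C(14,3)·(4)^3 = 364·64 = 23296.
  V_q(n, t) = 1 + 56 + 1456 + 23296 = 24809.
Step 2: q^n = 5^14 = 6103515625.
Step 3: Hamming bound ⌊q^n / V_q(n,t)⌋ = ⌊6103515625/24809⌋ = 246020.
Step 4: Compare |C| = 348618 to 246020: violated.
The claimed |C| lies above the Hamming bound, so no 5-ary code of length 14 with d ≥ 7 can have 348618 codewords.


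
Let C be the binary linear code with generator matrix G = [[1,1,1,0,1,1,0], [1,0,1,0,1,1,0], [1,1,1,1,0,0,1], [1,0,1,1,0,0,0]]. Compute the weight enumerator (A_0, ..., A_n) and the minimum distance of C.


Weight distribution: A_0 = 1, A_1 = 2, A_2 = 1, A_3 = 2, A_4 = 5, A_5 = 4, A_6 = 1. Minimum distance d = 1.

Enumerate all 2^4 = 16 messages m ∈ F_2^4.
For each, compute codeword c = mG in F_2^7, then tally its weight.
  m = 0000 → c = 0000000, weight = 0.
  m = 1000 → c = 1110110, weight = 5.
  m = 0100 → c = 1010110, weight = 4.
  m = 1100 → c = 0100000, weight = 1.
  m = 0010 → c = 1111001, weight = 5.
  m = 1010 → c = 0001111, weight = 4.
  m = 0110 → c = 0101111, weight = 5.
  m = 1110 → c = 1011001, weight = 4.
  m = 0001 → c = 1011000, weight = 3.
  m = 1001 → c = 0101110, weight = 4.
  m = 0101 → c = 0001110, weight = 3.
  m = 1101 → c = 1111000, weight = 4.
  m = 0011 → c = 0100001, weight = 2.
  m = 1011 → c = 1010111, weight = 5.
  m = 0111 → c = 1110111, weight = 6.
  m = 1111 → c = 0000001, weight = 1.
Tally weights:
  weight 0: 1 codewords.
  weight 1: 2 codewords.
  weight 2: 1 codewords.
  weight 3: 2 codewords.
  weight 4: 5 codewords.
  weight 5: 4 codewords.
  weight 6: 1 codewords.
Minimum distance d = smallest w > 0 with A_w > 0 = 1.
Sanity: Σ A_w = 16 = 2^4 = 16 ✓.


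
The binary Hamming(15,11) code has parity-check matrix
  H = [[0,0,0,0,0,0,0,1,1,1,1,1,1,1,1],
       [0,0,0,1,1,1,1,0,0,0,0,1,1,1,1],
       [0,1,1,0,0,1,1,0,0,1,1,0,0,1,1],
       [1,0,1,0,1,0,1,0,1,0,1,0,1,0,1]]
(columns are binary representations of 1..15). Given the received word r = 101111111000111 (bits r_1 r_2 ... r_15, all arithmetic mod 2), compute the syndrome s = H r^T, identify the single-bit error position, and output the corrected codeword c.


s = (1, 1, 1, 1)^T, error position = 15, corrected codeword c = 101111111000110

Compute s = H r^T mod 2 one row at a time:
  s_1 = 1 + 1 + 0 + 0 + 0 + 1 + 1 + 1 = 5 ≡ 1 (mod 2).
  s_2 = 1 + 1 + 1 + 1 + 0 + 1 + 1 + 1 = 7 ≡ 1 (mod 2).
  s_3 = 0 + 1 + 1 + 1 + 0 + 0 + 1 + 1 = 5 ≡ 1 (mod 2).
  s_4 = 1 + 1 + 1 + 1 + 1 + 0 + 1 + 1 = 7 ≡ 1 (mod 2).
s = (1, 1, 1, 1)^T — this equals column 15 of H (binary 1111), so error is at position 15.
Correct: flip bit 15 of r = 101111111000111 to get c = 101111111000110.


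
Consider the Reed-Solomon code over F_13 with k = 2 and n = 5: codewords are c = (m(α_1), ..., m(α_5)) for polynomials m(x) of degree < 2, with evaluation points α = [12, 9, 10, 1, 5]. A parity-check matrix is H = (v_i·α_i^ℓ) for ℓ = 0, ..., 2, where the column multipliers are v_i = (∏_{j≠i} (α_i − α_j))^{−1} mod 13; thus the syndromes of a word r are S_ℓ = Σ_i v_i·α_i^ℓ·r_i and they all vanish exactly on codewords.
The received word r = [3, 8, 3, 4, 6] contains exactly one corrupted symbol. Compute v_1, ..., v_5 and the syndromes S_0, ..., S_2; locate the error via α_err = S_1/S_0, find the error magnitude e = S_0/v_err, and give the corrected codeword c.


S = (1, 10, 9), error at position 3, error magnitude e = 1, c = [3, 8, 2, 4, 6].

Step 1: column multipliers v_i = (∏_{j≠i}(α_i − α_j))^{−1} mod 13.
  i = 1 (α = 12): (12−9)(12−10)(12−1)(12−5) = 3·2·11·7 = 462 ≡ 7, so v_1 = 7^{−1} = 2 (mod 13).
  i = 2 (α = 9): (9−12)(9−10)(9−1)(9−5) = (−3)·(−1)·8·4 = 96 ≡ 5, so v_2 = 5^{−1} = 8 (mod 13).
  i = 3 (α = 10): (10−12)(10−9)(10−1)(10−5) = (−2)·1·9·5 = −90 ≡ 1, so v_3 = 1^{−1} = 1 (mod 13).
  i = 4 (α = 1): (1−12)(1−9)(1−10)(1−5) = (−11)·(−8)·(−9)·(−4) = 3168 ≡ 9, so v_4 = 9^{−1} = 3 (mod 13).
  i = 5 (α = 5): (5−12)(5−9)(5−10)(5−1) = (−7)·(−4)·(−5)·4 = −560 ≡ 12, so v_5 = 12^{−1} = 12 (mod 13).
  v = [2, 8, 1, 3, 12].
Step 2: syndromes of r = [3, 8, 3, 4, 6] (all sums mod 13).
  S_0 = Σ v_i r_i = 2·3 + 8·8 + 1·3 + 3·4 + 12·6 = 157 ≡ 1.
  S_1 = Σ v_i α_i r_i = 2·12·3 + 8·9·8 + 1·10·3 + 3·1·4 + 12·5·6 = 1050 ≡ 10.
  α_i^2 mod 13 = [1, 3, 9, 1, 12].
  S_2 = Σ v_i α_i^2 r_i = 2·1·3 + 8·3·8 + 1·9·3 + 3·1·4 + 12·12·6 = 1101 ≡ 9.
  S = (1, 10, 9) ≠ 0, so r is not a codeword (an error is present).
Step 3: locate the error. For a single error e at position i, S_ℓ = v_i·e·α_i^ℓ, so α_err = S_1/S_0.
  S_0^{−1} = 1^{−1} = 1 (mod 13), so α_err = 10·1 = 10 ≡ 10 = α_3. Error position i = 3.
  Consistency check: S_2/S_1 = 9·4 = 36 ≡ 10 = α_err ✓ (single-error assumption holds).
Step 4: error magnitude e = S_0/v_3 = S_0·∏_{j≠3}(α_3 − α_j) = 1·1 = 1 ≡ 1 (mod 13).
Step 5: correct position 3: c_3 = r_3 − e = 3 − 1 ≡ 2 (mod 13). Hence c = [3, 8, 2, 4, 6].
  Check: interpolating c through the α_i gives m(x) = 10 + 7·x (degree < 2) with m(α_i) = c_i for every i, so c is indeed a codeword.


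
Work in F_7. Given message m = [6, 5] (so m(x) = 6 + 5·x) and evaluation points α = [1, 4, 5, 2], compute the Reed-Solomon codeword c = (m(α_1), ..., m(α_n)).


c = [4, 5, 3, 2]

Message polynomial: m(x) = 6 + 5·x (mod 7).
For each evaluation point α_i, compute m(α_i) mod 7:
  α_1 = 1: Horner steps 5 → 4, so m(1) = 4.
  α_2 = 4: Horner steps 5 → 5, so m(4) = 5.
  α_3 = 5: Horner steps 5 → 3, so m(5) = 3.
  α_4 = 2: Horner steps 5 → 2, so m(2) = 2.
Codeword c = [4, 5, 3, 2] ∈ F_7^4.


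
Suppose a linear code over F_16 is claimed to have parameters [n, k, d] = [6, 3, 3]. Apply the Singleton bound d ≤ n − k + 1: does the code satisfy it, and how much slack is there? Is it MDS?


Singleton RHS = n − k + 1 = 4, slack = 1, bound satisfied, not MDS.

Singleton bound: d ≤ n − k + 1.
Here n = 6, k = 3, so n − k + 1 = 4.
Given d = 3, check d ≤ 4: YES.
Slack = (n − k + 1) − d = 1.
The code is NOT MDS (slack = 1 > 0).
Description: the claimed parameters are [6, 3, 3]_16; such a code would be non-MDS.


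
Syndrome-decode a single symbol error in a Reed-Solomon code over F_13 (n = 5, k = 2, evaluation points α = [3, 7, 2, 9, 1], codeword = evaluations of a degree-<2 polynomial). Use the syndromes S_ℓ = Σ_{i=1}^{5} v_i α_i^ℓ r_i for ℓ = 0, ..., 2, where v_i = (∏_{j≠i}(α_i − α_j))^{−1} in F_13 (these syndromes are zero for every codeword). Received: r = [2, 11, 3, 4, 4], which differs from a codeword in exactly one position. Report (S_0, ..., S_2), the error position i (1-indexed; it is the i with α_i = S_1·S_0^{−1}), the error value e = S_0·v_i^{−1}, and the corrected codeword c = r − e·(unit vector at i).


S = (11, 8, 7), error at position 4, error magnitude e = 8, c = [2, 11, 3, 9, 4].

Step 1: column multipliers v_i = (∏_{j≠i}(α_i − α_j))^{−1} mod 13.
  i = 1 (α = 3): (3−7)(3−2)(3−9)(3−1) = (−4)·1·(−6)·2 = 48 ≡ 9, so v_1 = 9^{−1} = 3 (mod 13).
  i = 2 (α = 7): (7−3)(7−2)(7−9)(7−1) = 4·5·(−2)·6 = −240 ≡ 7, so v_2 = 7^{−1} = 2 (mod 13).
  i = 3 (α = 2): (2−3)(2−7)(2−9)(2−1) = (−1)·(−5)·(−7)·1 = −35 ≡ 4, so v_3 = 4^{−1} = 10 (mod 13).
  i = 4 (α = 9): (9−3)(9−7)(9−2)(9−1) = 6·2·7·8 = 672 ≡ 9, so v_4 = 9^{−1} = 3 (mod 13).
  i = 5 (α = 1): (1−3)(1−7)(1−2)(1−9) = (−2)·(−6)·(−1)·(−8) = 96 ≡ 5, so v_5 = 5^{−1} = 8 (mod 13).
  v = [3, 2, 10, 3, 8].
Step 2: syndromes of r = [2, 11, 3, 4, 4] (all sums mod 13).
  S_0 = Σ v_i r_i = 3·2 + 2·11 + 10·3 + 3·4 + 8·4 = 102 ≡ 11.
  S_1 = Σ v_i α_i r_i = 3·3·2 + 2·7·11 + 10·2·3 + 3·9·4 + 8·1·4 = 372 ≡ 8.
  α_i^2 mod 13 = [9, 10, 4, 3, 1].
  S_2 = Σ v_i α_i^2 r_i = 3·9·2 + 2·10·11 + 10·4·3 + 3·3·4 + 8·1·4 = 462 ≡ 7.
  S = (11, 8, 7) ≠ 0, so r is not a codeword (an error is present).
Step 3: locate the error. For a single error e at position i, S_ℓ = v_i·e·α_i^ℓ, so α_err = S_1/S_0.
  S_0^{−1} = 11^{−1} = 6 (mod 13), so α_err = 8·6 = 48 ≡ 9 = α_4. Error position i = 4.
  Consistency check: S_2/S_1 = 7·5 = 35 ≡ 9 = α_err ✓ (single-error assumption holds).
Step 4: error magnitude e = S_0/v_4 = S_0·∏_{j≠4}(α_4 − α_j) = 11·9 = 99 ≡ 8 (mod 13).
Step 5: correct position 4: c_4 = r_4 − e = 4 − 8 ≡ 9 (mod 13). Hence c = [2, 11, 3, 9, 4].
  Check: interpolating c through the α_i gives m(x) = 5 + 12·x (degree < 2) with m(α_i) = c_i for every i, so c is indeed a codeword.


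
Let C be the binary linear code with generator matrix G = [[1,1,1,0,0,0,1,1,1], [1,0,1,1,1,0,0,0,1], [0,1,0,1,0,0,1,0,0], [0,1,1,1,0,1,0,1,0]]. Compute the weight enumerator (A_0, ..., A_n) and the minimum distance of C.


Weight distribution: A_0 = 1, A_2 = 1, A_3 = 1, A_4 = 3, A_5 = 6, A_6 = 3, A_7 = 1. Minimum distance d = 2.

Enumerate all 2^4 = 16 messages m ∈ F_2^4.
For each, compute codeword c = mG in F_2^9, then tally its weight.
  m = 0000 → c = 000000000, weight = 0.
  m = 1000 → c = 111000111, weight = 6.
  m = 0100 → c = 101110001, weight = 5.
  m = 1100 → c = 010110110, weight = 5.
  m = 0010 → c = 010100100, weight = 3.
  m = 1010 → c = 101100011, weight = 5.
  m = 0110 → c = 111010101, weight = 6.
  m = 1110 → c = 000010010, weight = 2.
  m = 0001 → c = 011101010, weight = 5.
  m = 1001 → c = 100101101, weight = 5.
  m = 0101 → c = 110011011, weight = 6.
  m = 1101 → c = 001011100, weight = 4.
  m = 0011 → c = 001001110, weight = 4.
  m = 1011 → c = 110001001, weight = 4.
  m = 0111 → c = 100111111, weight = 7.
  m = 1111 → c = 011111000, weight = 5.
Tally weights:
  weight 0: 1 codewords.
  weight 2: 1 codewords.
  weight 3: 1 codewords.
  weight 4: 3 codewords.
  weight 5: 6 codewords.
  weight 6: 3 codewords.
  weight 7: 1 codewords.
Minimum distance d = smallest w > 0 with A_w > 0 = 2.
Sanity: Σ A_w = 16 = 2^4 = 16 ✓.


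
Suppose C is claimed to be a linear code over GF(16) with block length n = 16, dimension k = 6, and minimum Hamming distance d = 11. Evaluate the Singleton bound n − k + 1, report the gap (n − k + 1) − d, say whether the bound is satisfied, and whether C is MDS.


Singleton RHS = n − k + 1 = 11, slack = 0, bound satisfied, MDS.

Singleton bound: d ≤ n − k + 1.
Here n = 16, k = 6, so n − k + 1 = 11.
Given d = 11, check d ≤ 11: YES.
Slack = (n − k + 1) − d = 0.
The code is MDS (slack = 0).
Description: the claimed parameters are [16, 6, 11]_16; such a code would be MDS (meets Singleton bound).


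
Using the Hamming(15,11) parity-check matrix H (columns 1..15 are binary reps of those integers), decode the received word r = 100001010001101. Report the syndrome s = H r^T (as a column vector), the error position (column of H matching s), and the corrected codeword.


s = (0, 0, 0, 1)^T, error position = 1, corrected codeword c = 000001010001101

Compute s = H r^T mod 2 one row at a time:
  s_1 = 1 + 0 + 0 + 0 + 1 + 1 + 0 + 1 = 4 ≡ 0 (mod 2).
  s_2 = 0 + 0 + 1 + 0 + 1 + 1 + 0 + 1 = 4 ≡ 0 (mod 2).
  s_3 = 0 + 0 + 1 + 0 + 0 + 0 + 0 + 1 = 2 ≡ 0 (mod 2).
  s_4 = 1 + 0 + 0 + 0 + 0 + 0 + 1 + 1 = 3 ≡ 1 (mod 2).
s = (0, 0, 0, 1)^T — this equals column 1 of H (binary 0001), so error is at position 1.
Correct: flip bit 1 of r = 100001010001101 to get c = 000001010001101.


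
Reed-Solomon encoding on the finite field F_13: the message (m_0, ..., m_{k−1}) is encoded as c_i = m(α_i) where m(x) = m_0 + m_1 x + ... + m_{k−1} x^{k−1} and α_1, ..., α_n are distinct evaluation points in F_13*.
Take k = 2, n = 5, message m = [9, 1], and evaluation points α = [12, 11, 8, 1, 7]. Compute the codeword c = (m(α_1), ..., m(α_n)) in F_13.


c = [8, 7, 4, 10, 3]

Message polynomial: m(x) = 9 + 1·x (mod 13).
For each evaluation point α_i, compute m(α_i) mod 13:
  α_1 = 12: Horner steps 1 → 8, so m(12) = 8.
  α_2 = 11: Horner steps 1 → 7, so m(11) = 7.
  α_3 = 8: Horner steps 1 → 4, so m(8) = 4.
  α_4 = 1: Horner steps 1 → 10, so m(1) = 10.
  α_5 = 7: Horner steps 1 → 3, so m(7) = 3.
Codeword c = [8, 7, 4, 10, 3] ∈ F_13^5.


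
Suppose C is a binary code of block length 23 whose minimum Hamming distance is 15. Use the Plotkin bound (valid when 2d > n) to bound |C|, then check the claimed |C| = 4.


Plotkin bound M ≤ 4; given |C| = 4 ≤ bound (satisfied).

Check applicability: 2d = 30, n = 23.
2d − n = 7 > 0, so Plotkin applies.
Compute d/(2d−n) = 15/7 ≈ 2.1429.
⌊d/(2d−n)⌋ = 2.
Plotkin bound: M ≤ 2·2 = 4.
Given |C| = 4, check: satisfied.
This |C| is at the Plotkin bound.


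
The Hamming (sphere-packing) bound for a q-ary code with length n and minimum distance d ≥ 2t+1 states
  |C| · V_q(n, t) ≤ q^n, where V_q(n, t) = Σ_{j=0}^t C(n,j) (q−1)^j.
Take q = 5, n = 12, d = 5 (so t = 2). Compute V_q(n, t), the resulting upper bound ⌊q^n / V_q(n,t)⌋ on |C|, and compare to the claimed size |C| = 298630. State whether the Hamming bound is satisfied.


V_q(n, t) = 1105, q^n = 244140625, Hamming bound = 220941, |C| = 298630 > bound (violated).

Step 1: Compute V_q(n, t) = Σ_{j=0}^2 C(n, j) (q−1)^j.
  j = 0: C(12,0)·(4)^0 = 1·1 = 1.
  j = 1: C(12,1)·(4)^1 = 12·4 = 48.
  j = 2: C(12,2)·(4)^2 = 66·16 = 1056.
  V_q(n, t) = 1 + 48 + 1056 = 1105.
Step 2: q^n = 5^12 = 244140625.
Step 3: Hamming bound ⌊q^n / V_q(n,t)⌋ = ⌊244140625/1105⌋ = 220941.
Step 4: Compare |C| = 298630 to 220941: violated.
The claimed |C| lies above the Hamming bound, so no 5-ary code of length 12 with d ≥ 5 can have 298630 codewords.


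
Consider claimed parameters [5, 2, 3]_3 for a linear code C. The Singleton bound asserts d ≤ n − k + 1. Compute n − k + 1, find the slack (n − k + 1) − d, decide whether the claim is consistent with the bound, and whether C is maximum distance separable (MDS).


Singleton RHS = n − k + 1 = 4, slack = 1, bound satisfied, not MDS.

Singleton bound: d ≤ n − k + 1.
Here n = 5, k = 2, so n − k + 1 = 4.
Given d = 3, check d ≤ 4: YES.
Slack = (n − k + 1) − d = 1.
The code is NOT MDS (slack = 1 > 0).
Description: the claimed parameters are [5, 2, 3]_3; such a code would be non-MDS.


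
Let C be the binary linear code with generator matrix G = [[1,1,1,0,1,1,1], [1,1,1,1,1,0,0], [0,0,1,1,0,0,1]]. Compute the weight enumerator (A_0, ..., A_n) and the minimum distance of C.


Weight distribution: A_0 = 1, A_2 = 1, A_3 = 2, A_4 = 1, A_5 = 2, A_6 = 1. Minimum distance d = 2.

Enumerate all 2^3 = 8 messages m ∈ F_2^3.
For each, compute codeword c = mG in F_2^7, then tally its weight.
  m = 000 → c = 0000000, weight = 0.
  m = 100 → c = 1110111, weight = 6.
  m = 010 → c = 1111100, weight = 5.
  m = 110 → c = 0001011, weight = 3.
  m = 001 → c = 0011001, weight = 3.
  m = 101 → c = 1101110, weight = 5.
  m = 011 → c = 1100101, weight = 4.
  m = 111 → c = 0010010, weight = 2.
Tally weights:
  weight 0: 1 codewords.
  weight 2: 1 codewords.
  weight 3: 2 codewords.
  weight 4: 1 codewords.
  weight 5: 2 codewords.
  weight 6: 1 codewords.
Minimum distance d = smallest w > 0 with A_w > 0 = 2.
Sanity: Σ A_w = 8 = 2^3 = 8 ✓.


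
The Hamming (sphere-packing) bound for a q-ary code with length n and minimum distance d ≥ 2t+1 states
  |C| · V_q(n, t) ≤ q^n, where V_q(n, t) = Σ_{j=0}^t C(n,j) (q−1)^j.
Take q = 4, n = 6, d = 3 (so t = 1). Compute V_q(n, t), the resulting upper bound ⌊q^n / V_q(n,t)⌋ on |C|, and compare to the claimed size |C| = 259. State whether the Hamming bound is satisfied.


V_q(n, t) = 19, q^n = 4096, Hamming bound = 215, |C| = 259 > bound (violated).

Step 1: Compute V_q(n, t) = Σ_{j=0}^1 C(n, j) (q−1)^j.
  j = 0: C(6,0)·(3)^0 = 1·1 = 1.
  j = 1: C(6,1)·(3)^1 = 6·3 = 18.
  V_q(n, t) = 1 + 18 = 19.
Step 2: q^n = 4^6 = 4096.
Step 3: Hamming bound ⌊q^n / V_q(n,t)⌋ = ⌊4096/19⌋ = 215.
Step 4: Compare |C| = 259 to 215: violated.
The claimed |C| lies above the Hamming bound, so no 4-ary code of length 6 with d ≥ 3 can have 259 codewords.


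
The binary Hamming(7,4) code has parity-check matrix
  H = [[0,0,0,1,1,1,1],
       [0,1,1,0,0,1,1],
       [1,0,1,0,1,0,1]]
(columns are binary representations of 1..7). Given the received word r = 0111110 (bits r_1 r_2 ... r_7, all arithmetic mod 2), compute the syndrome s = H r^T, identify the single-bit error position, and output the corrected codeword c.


s = (1, 1, 0)^T, error position = 6, corrected codeword c = 0111100

Compute s = H r^T mod 2 one row at a time:
  s_1 = 1 + 1 + 1 + 0 = 3 ≡ 1 (mod 2).
  s_2 = 1 + 1 + 1 + 0 = 3 ≡ 1 (mod 2).
  s_3 = 0 + 1 + 1 + 0 = 2 ≡ 0 (mod 2).
s = (1, 1, 0)^T — this equals column 6 of H (binary 110), so error is at position 6.
Correct: flip bit 6 of r = 0111110 to get c = 0111100.


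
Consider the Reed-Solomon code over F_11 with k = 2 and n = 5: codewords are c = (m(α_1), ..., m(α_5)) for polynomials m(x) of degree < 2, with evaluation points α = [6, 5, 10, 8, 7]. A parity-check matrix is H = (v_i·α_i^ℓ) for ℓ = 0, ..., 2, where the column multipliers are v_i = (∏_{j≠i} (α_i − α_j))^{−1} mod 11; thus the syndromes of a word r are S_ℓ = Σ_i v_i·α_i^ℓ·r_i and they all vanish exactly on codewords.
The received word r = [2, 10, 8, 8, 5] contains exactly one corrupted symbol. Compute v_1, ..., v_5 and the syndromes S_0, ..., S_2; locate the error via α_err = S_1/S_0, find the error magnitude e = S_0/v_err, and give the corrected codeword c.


S = (6, 5, 6), error at position 3, error magnitude e = 5, c = [2, 10, 3, 8, 5].

Step 1: column multipliers v_i = (∏_{j≠i}(α_i − α_j))^{−1} mod 11.
  i = 1 (α = 6): (6−5)(6−10)(6−8)(6−7) = 1·(−4)·(−2)·(−1) = −8 ≡ 3, so v_1 = 3^{−1} = 4 (mod 11).
  i = 2 (α = 5): (5−6)(5−10)(5−8)(5−7) = (−1)·(−5)·(−3)·(−2) = 30 ≡ 8, so v_2 = 8^{−1} = 7 (mod 11).
  i = 3 (α = 10): (10−6)(10−5)(10−8)(10−7) = 4·5·2·3 = 120 ≡ 10, so v_3 = 10^{−1} = 10 (mod 11).
  i = 4 (α = 8): (8−6)(8−5)(8−10)(8−7) = 2·3·(−2)·1 = −12 ≡ 10, so v_4 = 10^{−1} = 10 (mod 11).
  i = 5 (α = 7): (7−6)(7−5)(7−10)(7−8) = 1·2·(−3)·(−1) = 6 ≡ 6, so v_5 = 6^{−1} = 2 (mod 11).
  v = [4, 7, 10, 10, 2].
Step 2: syndromes of r = [2, 10, 8, 8, 5] (all sums mod 11).
  S_0 = Σ v_i r_i = 4·2 + 7·10 + 10·8 + 10·8 + 2·5 = 248 ≡ 6.
  S_1 = Σ v_i α_i r_i = 4·6·2 + 7·5·10 + 10·10·8 + 10·8·8 + 2·7·5 = 1908 ≡ 5.
  α_i^2 mod 11 = [3, 3, 1, 9, 5].
  S_2 = Σ v_i α_i^2 r_i = 4·3·2 + 7·3·10 + 10·1·8 + 10·9·8 + 2·5·5 = 1084 ≡ 6.
  S = (6, 5, 6) ≠ 0, so r is not a codeword (an error is present).
Step 3: locate the error. For a single error e at position i, S_ℓ = v_i·e·α_i^ℓ, so α_err = S_1/S_0.
  S_0^{−1} = 6^{−1} = 2 (mod 11), so α_err = 5·2 = 10 ≡ 10 = α_3. Error position i = 3.
  Consistency check: S_2/S_1 = 6·9 = 54 ≡ 10 = α_err ✓ (single-error assumption holds).
Step 4: error magnitude e = S_0/v_3 = S_0·∏_{j≠3}(α_3 − α_j) = 6·10 = 60 ≡ 5 (mod 11).
Step 5: correct position 3: c_3 = r_3 − e = 8 − 5 ≡ 3 (mod 11). Hence c = [2, 10, 3, 8, 5].
  Check: interpolating c through the α_i gives m(x) = 6 + 3·x (degree < 2) with m(α_i) = c_i for every i, so c is indeed a codeword.


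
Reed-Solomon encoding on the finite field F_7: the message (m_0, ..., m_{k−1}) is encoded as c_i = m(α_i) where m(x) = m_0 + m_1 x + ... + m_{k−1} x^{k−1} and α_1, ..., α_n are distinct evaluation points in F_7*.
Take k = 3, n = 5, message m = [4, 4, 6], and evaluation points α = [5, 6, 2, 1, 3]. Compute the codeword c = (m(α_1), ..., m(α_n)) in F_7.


c = [6, 6, 1, 0, 0]

Message polynomial: m(x) = 4 + 4·x + 6·x^2 (mod 7).
For each evaluation point α_i, compute m(α_i) mod 7:
  α_1 = 5: Horner steps 6 → 6 → 6, so m(5) = 6.
  α_2 = 6: Horner steps 6 → 5 → 6, so m(6) = 6.
  α_3 = 2: Horner steps 6 → 2 → 1, so m(2) = 1.
  α_4 = 1: Horner steps 6 → 3 → 0, so m(1) = 0.
  α_5 = 3: Horner steps 6 → 1 → 0, so m(3) = 0.
Codeword c = [6, 6, 1, 0, 0] ∈ F_7^5.
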